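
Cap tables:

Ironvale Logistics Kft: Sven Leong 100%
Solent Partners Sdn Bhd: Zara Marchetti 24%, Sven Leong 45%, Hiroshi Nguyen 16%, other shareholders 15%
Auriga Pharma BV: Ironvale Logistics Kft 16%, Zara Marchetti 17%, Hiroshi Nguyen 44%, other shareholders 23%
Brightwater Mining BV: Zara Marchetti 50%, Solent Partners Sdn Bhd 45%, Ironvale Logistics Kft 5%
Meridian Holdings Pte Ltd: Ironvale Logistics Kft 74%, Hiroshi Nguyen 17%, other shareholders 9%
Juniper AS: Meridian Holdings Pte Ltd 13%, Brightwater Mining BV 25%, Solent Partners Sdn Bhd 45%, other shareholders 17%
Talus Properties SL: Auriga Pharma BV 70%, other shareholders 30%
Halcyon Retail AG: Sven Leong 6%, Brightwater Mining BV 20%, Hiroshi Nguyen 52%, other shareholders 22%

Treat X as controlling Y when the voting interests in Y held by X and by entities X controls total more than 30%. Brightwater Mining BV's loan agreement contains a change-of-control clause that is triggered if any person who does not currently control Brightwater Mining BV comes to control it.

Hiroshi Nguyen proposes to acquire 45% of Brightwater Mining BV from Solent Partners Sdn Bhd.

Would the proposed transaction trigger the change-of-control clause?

Yes

The purchase adds only to Hiroshi's holdings (Solent's stake shrinks), so Hiroshi is the only person who could newly come to control Brightwater.
Hiroshi holds 44% of Auriga, so Hiroshi controls Auriga.
Auriga holds 70% of Talus, so Hiroshi controls Talus.
Hiroshi holds 52% of Halcyon, so Hiroshi controls Halcyon.
Neither Hiroshi nor any entity Hiroshi controls holds any voting interest in Brightwater.
So before the transaction, Hiroshi does not control Brightwater.
After the purchase, Hiroshi holds 45% of Brightwater directly, and Solent's stake falls to 0%.
Hiroshi holds 45% of Brightwater, so Hiroshi controls Brightwater.
Hiroshi did not control Brightwater before and does after, so the clause is triggered.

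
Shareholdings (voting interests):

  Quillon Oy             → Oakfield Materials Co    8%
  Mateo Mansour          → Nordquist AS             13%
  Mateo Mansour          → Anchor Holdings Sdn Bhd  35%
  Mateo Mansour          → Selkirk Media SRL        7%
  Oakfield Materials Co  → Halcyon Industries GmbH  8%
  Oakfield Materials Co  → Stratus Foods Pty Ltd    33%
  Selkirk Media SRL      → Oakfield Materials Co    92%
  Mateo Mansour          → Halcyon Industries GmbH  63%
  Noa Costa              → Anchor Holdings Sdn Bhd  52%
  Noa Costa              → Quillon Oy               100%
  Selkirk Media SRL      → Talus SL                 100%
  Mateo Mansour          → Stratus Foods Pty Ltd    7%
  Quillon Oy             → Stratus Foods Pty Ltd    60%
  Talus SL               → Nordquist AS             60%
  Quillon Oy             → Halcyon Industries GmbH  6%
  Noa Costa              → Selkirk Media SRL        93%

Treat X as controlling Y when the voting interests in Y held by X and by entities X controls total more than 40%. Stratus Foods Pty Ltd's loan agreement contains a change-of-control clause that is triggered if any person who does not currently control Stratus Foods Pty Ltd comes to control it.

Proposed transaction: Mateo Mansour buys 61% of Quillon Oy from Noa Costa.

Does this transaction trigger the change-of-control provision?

Yes

The purchase adds only to Mateo's holdings (Noa's stake shrinks), so Mateo is the only person who could newly come to control Stratus.
Mateo holds 63% of Halcyon, so Mateo controls Halcyon.
In Stratus, Mateo's side holds only 7%, not > 40%.
So before the transaction, Mateo does not control Stratus.
After the purchase, Mateo holds 61% of Quillon directly, and Noa's stake falls to 39%.
Mateo holds 61% of Quillon, so Mateo controls Quillon.
Quillon and Mateo together hold 60% + 7% = 67% of Stratus, so Mateo controls Stratus.
Mateo did not control Stratus before and does after, so the clause is triggered.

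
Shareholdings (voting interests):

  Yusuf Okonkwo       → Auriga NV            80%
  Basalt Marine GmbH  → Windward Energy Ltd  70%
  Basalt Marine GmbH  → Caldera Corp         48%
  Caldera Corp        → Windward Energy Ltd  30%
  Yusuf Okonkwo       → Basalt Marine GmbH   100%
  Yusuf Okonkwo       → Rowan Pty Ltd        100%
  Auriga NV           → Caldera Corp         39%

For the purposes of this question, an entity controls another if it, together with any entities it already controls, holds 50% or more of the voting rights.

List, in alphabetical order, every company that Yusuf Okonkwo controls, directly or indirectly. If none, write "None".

Auriga NV, Basalt Marine GmbH, Caldera Corp, Rowan Pty Ltd, Windward Energy Ltd

Yusuf holds 100% of Basalt, so Yusuf controls Basalt.
Yusuf holds 80% of Auriga, so Yusuf controls Auriga.
Basalt and Auriga together hold 48% + 39% = 87% of Caldera, so Yusuf controls Caldera.
Yusuf holds 100% of Rowan, so Yusuf controls Rowan.
Caldera and Basalt together hold 30% + 70% = 100% of Windward, so Yusuf controls Windward.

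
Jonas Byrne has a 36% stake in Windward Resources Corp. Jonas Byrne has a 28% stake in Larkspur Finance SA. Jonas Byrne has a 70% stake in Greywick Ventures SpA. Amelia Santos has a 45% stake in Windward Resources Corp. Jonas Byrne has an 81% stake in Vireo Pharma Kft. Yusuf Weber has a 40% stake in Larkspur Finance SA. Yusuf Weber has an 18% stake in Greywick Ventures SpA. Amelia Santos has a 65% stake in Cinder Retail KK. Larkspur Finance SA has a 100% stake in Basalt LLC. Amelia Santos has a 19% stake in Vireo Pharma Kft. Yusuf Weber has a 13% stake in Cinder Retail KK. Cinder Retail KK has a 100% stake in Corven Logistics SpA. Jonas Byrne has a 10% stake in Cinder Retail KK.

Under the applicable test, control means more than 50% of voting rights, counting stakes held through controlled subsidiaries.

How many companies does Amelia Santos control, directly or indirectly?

2

Amelia holds 65% of Cinder, so Amelia controls Cinder.
Cinder holds 100% of Corven, so Amelia controls Corven.
No other company's threshold is met.
Amelia controls 2 companies.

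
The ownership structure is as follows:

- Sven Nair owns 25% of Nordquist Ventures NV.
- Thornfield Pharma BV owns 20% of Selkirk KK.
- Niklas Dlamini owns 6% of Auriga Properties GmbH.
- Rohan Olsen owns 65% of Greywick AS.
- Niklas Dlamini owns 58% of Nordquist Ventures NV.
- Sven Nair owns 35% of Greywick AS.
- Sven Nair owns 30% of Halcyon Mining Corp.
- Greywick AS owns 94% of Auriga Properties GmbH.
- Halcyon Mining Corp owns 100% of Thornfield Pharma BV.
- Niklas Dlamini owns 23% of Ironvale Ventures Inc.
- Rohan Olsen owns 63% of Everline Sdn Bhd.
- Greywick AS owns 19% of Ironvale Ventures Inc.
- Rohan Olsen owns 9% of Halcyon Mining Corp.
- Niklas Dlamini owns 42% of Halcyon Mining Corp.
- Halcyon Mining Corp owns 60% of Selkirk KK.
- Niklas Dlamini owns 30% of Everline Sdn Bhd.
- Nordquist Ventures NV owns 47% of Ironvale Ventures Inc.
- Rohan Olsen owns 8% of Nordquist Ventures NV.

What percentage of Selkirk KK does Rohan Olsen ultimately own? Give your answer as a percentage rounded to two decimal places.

Rohan reaches Selkirk along 2 paths.
Via Halcyon: 9% × 60% = 5.4%.
Via Halcyon → Thornfield: 9% × 100% × 20% = 1.8%.
Total: 5.4% + 1.8% = 7.2%.
Rounded: 7.20%.

7.20%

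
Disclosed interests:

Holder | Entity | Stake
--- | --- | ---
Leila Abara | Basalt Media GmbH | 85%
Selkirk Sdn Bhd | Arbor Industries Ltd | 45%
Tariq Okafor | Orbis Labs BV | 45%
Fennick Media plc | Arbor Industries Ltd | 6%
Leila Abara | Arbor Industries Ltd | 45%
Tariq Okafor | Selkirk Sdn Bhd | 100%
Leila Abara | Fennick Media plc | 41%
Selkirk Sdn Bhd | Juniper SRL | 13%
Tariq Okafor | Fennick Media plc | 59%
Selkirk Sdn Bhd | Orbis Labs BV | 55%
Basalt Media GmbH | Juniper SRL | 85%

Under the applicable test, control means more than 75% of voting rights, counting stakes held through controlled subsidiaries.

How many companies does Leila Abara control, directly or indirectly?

Leila holds 85% of Basalt, so Leila controls Basalt.
Basalt holds 85% of Juniper, so Leila controls Juniper.
No other company's threshold is met.
Leila controls 2 companies.

2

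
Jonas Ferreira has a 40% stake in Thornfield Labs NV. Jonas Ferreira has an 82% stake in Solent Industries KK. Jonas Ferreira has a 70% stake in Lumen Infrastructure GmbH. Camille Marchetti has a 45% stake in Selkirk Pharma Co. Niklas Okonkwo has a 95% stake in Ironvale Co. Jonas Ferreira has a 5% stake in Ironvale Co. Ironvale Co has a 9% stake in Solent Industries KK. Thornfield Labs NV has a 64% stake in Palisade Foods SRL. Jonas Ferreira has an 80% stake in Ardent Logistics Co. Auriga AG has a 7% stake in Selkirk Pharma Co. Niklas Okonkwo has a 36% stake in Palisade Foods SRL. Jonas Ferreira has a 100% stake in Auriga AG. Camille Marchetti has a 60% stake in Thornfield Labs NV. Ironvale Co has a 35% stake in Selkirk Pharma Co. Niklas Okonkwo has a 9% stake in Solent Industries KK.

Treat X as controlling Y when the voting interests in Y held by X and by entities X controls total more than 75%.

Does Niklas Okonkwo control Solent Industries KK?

No

Niklas holds 95% of Ironvale, so Niklas controls Ironvale.
In Solent, Niklas's side holds only 9% + 9% = 18%, not > 75%.
So Niklas does not control Solent.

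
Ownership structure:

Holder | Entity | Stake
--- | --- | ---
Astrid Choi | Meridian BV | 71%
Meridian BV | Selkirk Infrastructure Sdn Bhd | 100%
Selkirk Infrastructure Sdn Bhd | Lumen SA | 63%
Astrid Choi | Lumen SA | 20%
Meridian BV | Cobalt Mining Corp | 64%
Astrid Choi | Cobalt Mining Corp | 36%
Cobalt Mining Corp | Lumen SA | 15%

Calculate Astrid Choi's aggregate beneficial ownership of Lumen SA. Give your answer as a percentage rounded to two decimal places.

Astrid reaches Lumen along 4 paths.
Via Meridian → Selkirk: 71% × 100% × 63% = 44.73%.
Direct stake: 20% = 20%.
Via Meridian → Cobalt: 71% × 64% × 15% = 6.816%.
Via Cobalt: 36% × 15% = 5.4%.
Total: 44.73% + 20% + 6.816% + 5.4% = 76.946%.
Rounded: 76.95%.

76.95%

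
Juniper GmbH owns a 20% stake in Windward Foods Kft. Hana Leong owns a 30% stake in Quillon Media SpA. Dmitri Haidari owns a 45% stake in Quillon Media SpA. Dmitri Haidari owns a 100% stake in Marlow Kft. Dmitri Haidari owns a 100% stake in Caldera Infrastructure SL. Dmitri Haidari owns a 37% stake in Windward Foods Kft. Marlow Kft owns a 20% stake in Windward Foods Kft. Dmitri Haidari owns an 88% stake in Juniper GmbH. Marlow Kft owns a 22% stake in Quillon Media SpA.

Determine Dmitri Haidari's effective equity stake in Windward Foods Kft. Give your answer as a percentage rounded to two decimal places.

74.60%

Dmitri reaches Windward along 3 paths.
Via Juniper: 88% × 20% = 17.6%.
Direct stake: 37% = 37%.
Via Marlow: 100% × 20% = 20%.
Total: 17.6% + 37% + 20% = 74.6%.
Rounded: 74.60%.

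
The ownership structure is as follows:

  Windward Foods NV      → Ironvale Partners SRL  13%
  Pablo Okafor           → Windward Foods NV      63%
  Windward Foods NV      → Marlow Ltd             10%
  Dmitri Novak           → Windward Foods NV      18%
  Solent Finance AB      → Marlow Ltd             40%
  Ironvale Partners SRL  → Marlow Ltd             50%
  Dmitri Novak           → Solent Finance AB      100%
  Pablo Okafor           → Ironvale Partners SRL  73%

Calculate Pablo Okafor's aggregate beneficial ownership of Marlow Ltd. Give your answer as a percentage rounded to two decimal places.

Pablo reaches Marlow along 3 paths.
Via Ironvale: 73% × 50% = 36.5%.
Via Windward → Ironvale: 63% × 13% × 50% = 4.095%.
Via Windward: 63% × 10% = 6.3%.
Total: 36.5% + 4.095% + 6.3% = 46.895%.
Rounded: 46.90%.

46.90%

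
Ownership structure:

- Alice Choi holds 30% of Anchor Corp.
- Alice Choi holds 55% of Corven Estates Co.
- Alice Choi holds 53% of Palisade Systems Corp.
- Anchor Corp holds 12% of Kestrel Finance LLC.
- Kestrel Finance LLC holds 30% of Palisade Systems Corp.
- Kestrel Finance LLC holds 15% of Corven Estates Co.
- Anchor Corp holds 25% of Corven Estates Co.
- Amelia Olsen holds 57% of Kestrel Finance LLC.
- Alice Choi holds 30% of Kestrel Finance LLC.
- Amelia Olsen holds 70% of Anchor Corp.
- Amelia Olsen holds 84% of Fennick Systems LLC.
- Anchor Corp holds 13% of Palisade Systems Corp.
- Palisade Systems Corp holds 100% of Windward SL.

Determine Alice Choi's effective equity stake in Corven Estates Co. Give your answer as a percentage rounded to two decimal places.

67.54%

Alice reaches Corven along 4 paths.
Direct stake: 55% = 55%.
Via Kestrel: 30% × 15% = 4.5%.
Via Anchor → Kestrel: 30% × 12% × 15% = 0.54%.
Via Anchor: 30% × 25% = 7.5%.
Total: 55% + 4.5% + 0.54% + 7.5% = 67.54%.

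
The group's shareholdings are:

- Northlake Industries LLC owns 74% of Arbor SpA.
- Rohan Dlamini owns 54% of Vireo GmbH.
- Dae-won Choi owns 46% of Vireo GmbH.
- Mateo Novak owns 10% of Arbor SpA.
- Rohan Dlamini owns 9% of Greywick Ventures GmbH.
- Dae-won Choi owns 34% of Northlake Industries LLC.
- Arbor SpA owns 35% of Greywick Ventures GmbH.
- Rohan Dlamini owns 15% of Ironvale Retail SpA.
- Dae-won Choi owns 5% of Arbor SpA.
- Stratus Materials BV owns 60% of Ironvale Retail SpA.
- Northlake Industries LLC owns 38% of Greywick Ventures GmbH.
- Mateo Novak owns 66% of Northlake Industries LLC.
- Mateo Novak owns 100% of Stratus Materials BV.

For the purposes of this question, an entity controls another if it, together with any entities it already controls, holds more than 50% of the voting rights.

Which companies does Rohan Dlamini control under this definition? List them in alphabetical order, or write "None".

Vireo GmbH

Rohan holds 54% of Vireo, so Rohan controls Vireo.
No other company's threshold is met.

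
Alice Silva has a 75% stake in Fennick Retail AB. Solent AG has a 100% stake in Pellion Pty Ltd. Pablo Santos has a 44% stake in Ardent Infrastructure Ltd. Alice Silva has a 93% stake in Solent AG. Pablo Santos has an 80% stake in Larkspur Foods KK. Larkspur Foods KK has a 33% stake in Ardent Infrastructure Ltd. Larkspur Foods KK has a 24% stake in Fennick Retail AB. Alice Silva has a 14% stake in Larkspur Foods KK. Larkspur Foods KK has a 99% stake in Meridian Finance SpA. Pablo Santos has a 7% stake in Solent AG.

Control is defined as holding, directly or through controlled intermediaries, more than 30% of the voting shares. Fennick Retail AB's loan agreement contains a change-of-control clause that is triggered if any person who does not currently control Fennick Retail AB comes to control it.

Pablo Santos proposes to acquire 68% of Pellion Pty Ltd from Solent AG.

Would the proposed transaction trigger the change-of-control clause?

The purchase adds only to Pablo's holdings (Solent's stake shrinks), so Pablo is the only person who could newly come to control Fennick.
Pablo holds 80% of Larkspur, so Pablo controls Larkspur.
Larkspur and Pablo together hold 33% + 44% = 77% of Ardent, so Pablo controls Ardent.
Larkspur holds 99% of Meridian, so Pablo controls Meridian.
In Fennick, Pablo's side holds only 24%, not > 30%.
So before the transaction, Pablo does not control Fennick.
After the purchase, Pablo holds 68% of Pellion directly, and Solent's stake falls to 32%.
Pablo holds 68% of Pellion, so Pablo controls Pellion.
After the transaction, Pablo's side holds 24% of Fennick, not > 30%, so Pablo still does not control Fennick.
No new person acquires control, so the clause is not triggered.

No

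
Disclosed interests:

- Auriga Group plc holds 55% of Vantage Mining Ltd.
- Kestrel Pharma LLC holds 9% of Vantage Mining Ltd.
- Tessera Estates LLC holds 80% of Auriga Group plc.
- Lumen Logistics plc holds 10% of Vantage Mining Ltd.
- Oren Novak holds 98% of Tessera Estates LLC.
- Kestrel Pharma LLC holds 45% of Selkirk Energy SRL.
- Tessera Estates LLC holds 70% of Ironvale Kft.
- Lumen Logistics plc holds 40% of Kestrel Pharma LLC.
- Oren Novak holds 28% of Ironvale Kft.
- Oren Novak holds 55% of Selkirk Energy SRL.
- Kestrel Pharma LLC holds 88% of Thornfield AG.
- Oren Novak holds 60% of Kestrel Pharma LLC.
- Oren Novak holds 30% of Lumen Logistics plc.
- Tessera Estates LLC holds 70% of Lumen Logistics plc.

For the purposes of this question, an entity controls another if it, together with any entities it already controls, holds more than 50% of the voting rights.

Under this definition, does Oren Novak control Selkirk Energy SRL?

Oren holds 98% of Tessera, so Oren controls Tessera.
Tessera and Oren together hold 70% + 30% = 100% of Lumen, so Oren controls Lumen.
Oren and Lumen together hold 60% + 40% = 100% of Kestrel, so Oren controls Kestrel.
Oren and Kestrel together hold 55% + 45% = 100% of Selkirk, so Oren controls Selkirk.

Yes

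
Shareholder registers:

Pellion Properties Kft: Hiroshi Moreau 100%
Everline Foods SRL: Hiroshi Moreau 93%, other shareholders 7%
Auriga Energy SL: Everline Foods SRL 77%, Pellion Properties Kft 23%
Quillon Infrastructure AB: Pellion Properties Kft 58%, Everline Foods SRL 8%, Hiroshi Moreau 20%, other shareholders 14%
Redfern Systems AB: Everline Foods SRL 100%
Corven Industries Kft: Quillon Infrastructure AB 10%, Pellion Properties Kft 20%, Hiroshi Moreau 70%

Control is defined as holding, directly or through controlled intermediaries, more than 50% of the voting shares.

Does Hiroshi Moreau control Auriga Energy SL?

Hiroshi holds 100% of Pellion, so Hiroshi controls Pellion.
Hiroshi holds 93% of Everline, so Hiroshi controls Everline.
Everline and Pellion together hold 77% + 23% = 100% of Auriga, so Hiroshi controls Auriga.

Yes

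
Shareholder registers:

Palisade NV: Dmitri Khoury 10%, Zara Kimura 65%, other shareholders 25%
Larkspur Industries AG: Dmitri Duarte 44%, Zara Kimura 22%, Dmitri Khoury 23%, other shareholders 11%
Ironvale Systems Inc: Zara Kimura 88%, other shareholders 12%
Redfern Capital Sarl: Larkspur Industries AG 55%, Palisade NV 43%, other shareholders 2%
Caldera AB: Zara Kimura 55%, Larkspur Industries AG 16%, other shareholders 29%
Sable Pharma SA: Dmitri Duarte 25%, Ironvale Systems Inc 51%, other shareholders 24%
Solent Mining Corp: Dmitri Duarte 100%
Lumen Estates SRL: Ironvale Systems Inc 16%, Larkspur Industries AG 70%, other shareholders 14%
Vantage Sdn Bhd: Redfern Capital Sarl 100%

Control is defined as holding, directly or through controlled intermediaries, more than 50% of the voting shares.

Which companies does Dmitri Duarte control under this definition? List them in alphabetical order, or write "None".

Dmitri Duarte holds 100% of Solent, so Dmitri Duarte controls Solent.
No other company's threshold is met.

Solent Mining Corp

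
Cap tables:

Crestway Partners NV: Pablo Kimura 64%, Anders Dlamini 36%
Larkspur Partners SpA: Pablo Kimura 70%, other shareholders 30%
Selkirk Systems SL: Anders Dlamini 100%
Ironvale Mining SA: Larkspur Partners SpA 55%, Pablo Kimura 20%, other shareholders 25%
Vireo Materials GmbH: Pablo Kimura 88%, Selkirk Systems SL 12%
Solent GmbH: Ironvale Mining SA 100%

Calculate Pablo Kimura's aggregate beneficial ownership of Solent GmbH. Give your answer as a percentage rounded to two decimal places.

58.50%

Pablo reaches Solent along 2 paths.
Via Larkspur → Ironvale: 70% × 55% × 100% = 38.5%.
Via Ironvale: 20% × 100% = 20%.
Total: 38.5% + 20% = 58.5%.
Rounded: 58.50%.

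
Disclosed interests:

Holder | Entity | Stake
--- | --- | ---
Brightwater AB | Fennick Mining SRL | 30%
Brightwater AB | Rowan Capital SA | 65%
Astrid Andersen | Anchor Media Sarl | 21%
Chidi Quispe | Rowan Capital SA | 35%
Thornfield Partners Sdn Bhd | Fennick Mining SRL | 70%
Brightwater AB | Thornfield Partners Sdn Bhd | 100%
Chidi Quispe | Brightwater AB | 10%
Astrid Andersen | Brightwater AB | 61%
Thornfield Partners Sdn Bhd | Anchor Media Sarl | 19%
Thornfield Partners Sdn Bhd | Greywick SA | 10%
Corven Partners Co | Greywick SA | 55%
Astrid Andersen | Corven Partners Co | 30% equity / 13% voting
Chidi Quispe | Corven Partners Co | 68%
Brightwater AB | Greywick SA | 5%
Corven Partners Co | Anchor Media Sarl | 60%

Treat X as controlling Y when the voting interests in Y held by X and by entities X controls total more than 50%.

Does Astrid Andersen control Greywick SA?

Astrid holds 61% of Brightwater, so Astrid controls Brightwater.
Brightwater holds 100% of Thornfield, so Astrid controls Thornfield.
Brightwater holds 65% of Rowan, so Astrid controls Rowan.
Brightwater and Thornfield together hold 30% + 70% = 100% of Fennick, so Astrid controls Fennick.
In Greywick, Astrid's side holds only 5% + 10% = 15%, not > 50%.
So Astrid does not control Greywick.

No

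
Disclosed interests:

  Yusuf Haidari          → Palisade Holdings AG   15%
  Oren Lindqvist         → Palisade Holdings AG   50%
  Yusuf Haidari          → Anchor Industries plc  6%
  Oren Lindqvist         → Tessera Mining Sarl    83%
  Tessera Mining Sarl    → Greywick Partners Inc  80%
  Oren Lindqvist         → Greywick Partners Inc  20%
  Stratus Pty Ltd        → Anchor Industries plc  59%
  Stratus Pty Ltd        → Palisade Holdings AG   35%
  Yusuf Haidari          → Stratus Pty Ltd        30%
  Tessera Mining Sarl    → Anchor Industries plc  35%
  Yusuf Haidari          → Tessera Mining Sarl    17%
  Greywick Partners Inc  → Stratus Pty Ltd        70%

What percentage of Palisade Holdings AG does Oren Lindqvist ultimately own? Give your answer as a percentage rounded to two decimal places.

71.17%

Oren reaches Palisade along 3 paths.
Via Greywick → Stratus: 20% × 70% × 35% = 4.9%.
Via Tessera → Greywick → Stratus: 83% × 80% × 70% × 35% = 16.268%.
Direct stake: 50% = 50%.
Total: 4.9% + 16.268% + 50% = 71.168%.
Rounded: 71.17%.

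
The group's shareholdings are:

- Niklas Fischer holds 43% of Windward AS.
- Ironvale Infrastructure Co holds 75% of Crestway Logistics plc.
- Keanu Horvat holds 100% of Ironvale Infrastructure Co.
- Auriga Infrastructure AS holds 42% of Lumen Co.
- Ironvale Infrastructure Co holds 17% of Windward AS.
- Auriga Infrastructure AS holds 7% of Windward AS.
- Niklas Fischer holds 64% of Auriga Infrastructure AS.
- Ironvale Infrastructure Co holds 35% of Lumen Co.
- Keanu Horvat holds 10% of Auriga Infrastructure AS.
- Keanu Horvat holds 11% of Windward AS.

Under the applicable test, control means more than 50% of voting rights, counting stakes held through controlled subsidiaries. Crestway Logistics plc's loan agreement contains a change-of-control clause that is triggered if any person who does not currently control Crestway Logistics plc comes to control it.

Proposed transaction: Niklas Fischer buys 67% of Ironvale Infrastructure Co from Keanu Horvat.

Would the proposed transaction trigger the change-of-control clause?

Yes

The purchase adds only to Niklas's holdings (Keanu's stake shrinks), so Niklas is the only person who could newly come to control Crestway.
Niklas holds 64% of Auriga, so Niklas controls Auriga.
Neither Niklas nor any entity Niklas controls holds any voting interest in Crestway.
So before the transaction, Niklas does not control Crestway.
After the purchase, Niklas holds 67% of Ironvale directly, and Keanu's stake falls to 33%.
Niklas holds 67% of Ironvale, so Niklas controls Ironvale.
Ironvale holds 75% of Crestway, so Niklas controls Crestway.
Niklas did not control Crestway before and does after, so the clause is triggered.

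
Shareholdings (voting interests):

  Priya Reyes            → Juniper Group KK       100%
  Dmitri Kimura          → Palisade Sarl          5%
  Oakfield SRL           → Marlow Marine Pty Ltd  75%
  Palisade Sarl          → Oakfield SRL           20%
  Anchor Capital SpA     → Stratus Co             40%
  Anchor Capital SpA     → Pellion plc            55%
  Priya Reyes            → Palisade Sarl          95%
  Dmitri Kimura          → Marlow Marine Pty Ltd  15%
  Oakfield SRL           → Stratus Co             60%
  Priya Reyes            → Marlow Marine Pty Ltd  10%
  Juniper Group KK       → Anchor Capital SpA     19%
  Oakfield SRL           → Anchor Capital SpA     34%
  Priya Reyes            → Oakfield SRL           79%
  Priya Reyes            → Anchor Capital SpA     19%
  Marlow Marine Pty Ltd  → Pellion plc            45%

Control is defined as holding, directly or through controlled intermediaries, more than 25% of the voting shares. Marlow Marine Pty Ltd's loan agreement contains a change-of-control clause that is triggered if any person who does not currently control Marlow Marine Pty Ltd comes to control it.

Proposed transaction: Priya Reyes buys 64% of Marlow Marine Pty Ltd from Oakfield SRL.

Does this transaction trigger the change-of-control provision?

No

The purchase adds only to Priya's holdings (Oakfield's stake shrinks), so Priya is the only person who could newly come to control Marlow.
Priya holds 95% of Palisade, so Priya controls Palisade.
Priya and Palisade together hold 79% + 20% = 99% of Oakfield, so Priya controls Oakfield.
Oakfield and Priya together hold 75% + 10% = 85% of Marlow, so Priya controls Marlow.
So Priya already controls Marlow before the transaction.
After the purchase, Priya's direct stake in Marlow rises to 10% + 64% = 74%, and Oakfield's stake falls to 11%.
Priya controlled Marlow already, so this is not a new person acquiring control; every other person's position is unchanged or reduced.
No new person acquires control, so the clause is not triggered.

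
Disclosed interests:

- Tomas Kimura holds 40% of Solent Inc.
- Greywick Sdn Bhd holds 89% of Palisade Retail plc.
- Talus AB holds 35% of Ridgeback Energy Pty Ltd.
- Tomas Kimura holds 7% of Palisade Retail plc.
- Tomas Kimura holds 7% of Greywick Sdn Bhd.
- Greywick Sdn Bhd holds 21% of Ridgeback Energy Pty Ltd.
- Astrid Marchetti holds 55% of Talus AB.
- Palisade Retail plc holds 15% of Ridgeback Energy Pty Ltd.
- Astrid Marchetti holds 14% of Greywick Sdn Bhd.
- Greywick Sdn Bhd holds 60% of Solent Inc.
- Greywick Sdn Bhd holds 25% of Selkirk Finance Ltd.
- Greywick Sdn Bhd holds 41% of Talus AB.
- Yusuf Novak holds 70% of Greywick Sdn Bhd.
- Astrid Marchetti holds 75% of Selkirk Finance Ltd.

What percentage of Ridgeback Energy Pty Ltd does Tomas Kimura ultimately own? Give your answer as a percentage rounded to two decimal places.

Tomas reaches Ridgeback along 4 paths.
Via Greywick → Palisade: 7% × 89% × 15% = 0.9345%.
Via Palisade: 7% × 15% = 1.05%.
Via Greywick → Talus: 7% × 41% × 35% = 1.0045%.
Via Greywick: 7% × 21% = 1.47%.
Total: 0.9345% + 1.05% + 1.0045% + 1.47% = 4.459%.
Rounded: 4.46%.

4.46%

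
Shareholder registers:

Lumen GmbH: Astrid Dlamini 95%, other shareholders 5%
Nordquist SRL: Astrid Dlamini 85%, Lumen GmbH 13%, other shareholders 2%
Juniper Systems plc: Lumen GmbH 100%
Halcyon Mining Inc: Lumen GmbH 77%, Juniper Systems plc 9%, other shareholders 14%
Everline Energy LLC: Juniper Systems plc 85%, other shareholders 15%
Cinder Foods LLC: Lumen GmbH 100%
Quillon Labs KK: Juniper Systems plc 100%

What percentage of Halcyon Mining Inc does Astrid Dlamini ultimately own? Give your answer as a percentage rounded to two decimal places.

Astrid reaches Halcyon along 2 paths.
Via Lumen: 95% × 77% = 73.15%.
Via Lumen → Juniper: 95% × 100% × 9% = 8.55%.
Total: 73.15% + 8.55% = 81.7%.
Rounded: 81.70%.

81.70%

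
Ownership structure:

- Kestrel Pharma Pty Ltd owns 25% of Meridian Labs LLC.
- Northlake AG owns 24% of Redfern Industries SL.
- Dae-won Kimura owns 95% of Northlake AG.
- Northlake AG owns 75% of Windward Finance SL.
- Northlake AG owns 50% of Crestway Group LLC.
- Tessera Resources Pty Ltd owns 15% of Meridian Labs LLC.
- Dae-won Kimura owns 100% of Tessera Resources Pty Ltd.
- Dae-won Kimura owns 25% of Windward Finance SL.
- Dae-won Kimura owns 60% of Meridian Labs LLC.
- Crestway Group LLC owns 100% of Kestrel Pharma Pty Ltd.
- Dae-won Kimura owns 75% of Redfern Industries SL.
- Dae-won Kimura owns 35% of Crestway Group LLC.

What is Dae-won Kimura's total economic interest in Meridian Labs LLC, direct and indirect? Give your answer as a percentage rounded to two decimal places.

95.63%

Dae-won reaches Meridian along 4 paths.
Direct stake: 60% = 60%.
Via Crestway → Kestrel: 35% × 100% × 25% = 8.75%.
Via Northlake → Crestway → Kestrel: 95% × 50% × 100% × 25% = 11.875%.
Via Tessera: 100% × 15% = 15%.
Total: 60% + 8.75% + 11.875% + 15% = 95.625%.
Rounded: 95.63%.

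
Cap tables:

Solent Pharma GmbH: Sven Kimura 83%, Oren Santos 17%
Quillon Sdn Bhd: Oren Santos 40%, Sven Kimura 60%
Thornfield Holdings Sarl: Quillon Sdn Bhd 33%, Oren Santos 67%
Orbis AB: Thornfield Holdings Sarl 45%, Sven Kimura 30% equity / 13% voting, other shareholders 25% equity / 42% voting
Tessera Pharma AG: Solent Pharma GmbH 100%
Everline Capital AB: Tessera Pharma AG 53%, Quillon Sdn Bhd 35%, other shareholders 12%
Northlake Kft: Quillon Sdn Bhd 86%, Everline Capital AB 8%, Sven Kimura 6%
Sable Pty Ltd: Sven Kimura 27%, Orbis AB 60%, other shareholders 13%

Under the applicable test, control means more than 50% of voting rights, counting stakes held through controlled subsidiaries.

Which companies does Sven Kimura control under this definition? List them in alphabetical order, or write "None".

Everline Capital AB, Northlake Kft, Quillon Sdn Bhd, Solent Pharma GmbH, Tessera Pharma AG

Sven holds 83% of Solent, so Sven controls Solent.
Sven holds 60% of Quillon, so Sven controls Quillon.
Solent holds 100% of Tessera, so Sven controls Tessera.
Tessera and Quillon together hold 53% + 35% = 88% of Everline, so Sven controls Everline.
Quillon and Everline and Sven together hold 86% + 8% + 6% = 100% of Northlake, so Sven controls Northlake.
No other company's threshold is met.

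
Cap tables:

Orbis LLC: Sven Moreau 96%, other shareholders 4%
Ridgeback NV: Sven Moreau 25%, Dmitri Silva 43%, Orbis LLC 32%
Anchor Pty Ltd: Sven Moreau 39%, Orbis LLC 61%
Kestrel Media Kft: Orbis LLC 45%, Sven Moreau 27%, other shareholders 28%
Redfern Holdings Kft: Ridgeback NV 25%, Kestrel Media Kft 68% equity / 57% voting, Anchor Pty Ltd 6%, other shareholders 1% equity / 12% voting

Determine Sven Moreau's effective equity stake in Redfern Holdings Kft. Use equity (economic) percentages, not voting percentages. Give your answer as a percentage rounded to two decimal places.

Sven reaches Redfern along 6 paths.
Via Ridgeback: 25% × 25% = 6.25%.
Via Orbis → Ridgeback: 96% × 32% × 25% = 7.68%.
Via Orbis → Kestrel: 96% × 45% × 68% = 29.376%.
Via Kestrel: 27% × 68% = 18.36%.
Via Anchor: 39% × 6% = 2.34%.
Via Orbis → Anchor: 96% × 61% × 6% = 3.5136%.
Total: 6.25% + 7.68% + 29.376% + 18.36% + 2.34% + 3.5136% = 67.5196%.
Rounded: 67.52%.

67.52%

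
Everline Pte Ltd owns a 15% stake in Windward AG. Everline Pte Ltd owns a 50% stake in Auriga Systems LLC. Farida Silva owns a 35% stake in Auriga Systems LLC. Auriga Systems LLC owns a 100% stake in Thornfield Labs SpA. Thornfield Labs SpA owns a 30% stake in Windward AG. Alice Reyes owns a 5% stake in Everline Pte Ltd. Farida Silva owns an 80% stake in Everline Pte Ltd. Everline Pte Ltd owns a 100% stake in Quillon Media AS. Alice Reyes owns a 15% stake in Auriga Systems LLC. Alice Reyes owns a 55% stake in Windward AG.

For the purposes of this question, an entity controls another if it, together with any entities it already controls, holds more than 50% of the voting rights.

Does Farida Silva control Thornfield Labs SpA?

Yes

Farida holds 80% of Everline, so Farida controls Everline.
Farida and Everline together hold 35% + 50% = 85% of Auriga, so Farida controls Auriga.
Auriga holds 100% of Thornfield, so Farida controls Thornfield.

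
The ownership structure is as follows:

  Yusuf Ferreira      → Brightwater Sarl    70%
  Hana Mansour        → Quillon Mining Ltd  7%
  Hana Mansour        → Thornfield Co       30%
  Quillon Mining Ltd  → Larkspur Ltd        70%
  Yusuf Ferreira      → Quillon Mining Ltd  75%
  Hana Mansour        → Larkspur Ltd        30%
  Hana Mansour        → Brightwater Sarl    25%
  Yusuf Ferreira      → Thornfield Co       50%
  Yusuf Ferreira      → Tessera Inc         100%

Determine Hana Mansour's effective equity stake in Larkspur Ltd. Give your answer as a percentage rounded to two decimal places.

Hana reaches Larkspur along 2 paths.
Direct stake: 30% = 30%.
Via Quillon: 7% × 70% = 4.9%.
Total: 30% + 4.9% = 34.9%.
Rounded: 34.90%.

34.90%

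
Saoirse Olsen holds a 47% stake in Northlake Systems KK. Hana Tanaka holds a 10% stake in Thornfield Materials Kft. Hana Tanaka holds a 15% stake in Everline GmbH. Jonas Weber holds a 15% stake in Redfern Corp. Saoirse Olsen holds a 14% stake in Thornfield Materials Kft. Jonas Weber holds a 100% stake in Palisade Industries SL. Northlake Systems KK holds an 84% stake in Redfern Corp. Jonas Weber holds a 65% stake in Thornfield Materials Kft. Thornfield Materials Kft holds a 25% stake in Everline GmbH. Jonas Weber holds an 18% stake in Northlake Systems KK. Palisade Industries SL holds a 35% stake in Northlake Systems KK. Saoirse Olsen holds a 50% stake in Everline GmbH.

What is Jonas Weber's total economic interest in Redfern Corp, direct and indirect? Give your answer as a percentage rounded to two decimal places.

59.52%

Jonas reaches Redfern along 3 paths.
Via Northlake: 18% × 84% = 15.12%.
Via Palisade → Northlake: 100% × 35% × 84% = 29.4%.
Direct stake: 15% = 15%.
Total: 15.12% + 29.4% + 15% = 59.52%.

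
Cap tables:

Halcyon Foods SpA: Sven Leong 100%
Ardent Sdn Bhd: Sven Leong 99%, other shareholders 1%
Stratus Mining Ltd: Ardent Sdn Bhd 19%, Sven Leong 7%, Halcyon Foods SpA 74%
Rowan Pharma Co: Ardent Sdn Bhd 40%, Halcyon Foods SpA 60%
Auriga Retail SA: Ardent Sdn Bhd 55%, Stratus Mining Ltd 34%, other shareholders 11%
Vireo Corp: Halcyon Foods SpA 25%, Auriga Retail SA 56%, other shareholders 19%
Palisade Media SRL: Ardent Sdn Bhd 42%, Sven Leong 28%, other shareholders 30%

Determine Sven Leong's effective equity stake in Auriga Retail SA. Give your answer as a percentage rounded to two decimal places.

88.39%

Sven reaches Auriga along 4 paths.
Via Ardent: 99% × 55% = 54.45%.
Via Ardent → Stratus: 99% × 19% × 34% = 6.3954%.
Via Stratus: 7% × 34% = 2.38%.
Via Halcyon → Stratus: 100% × 74% × 34% = 25.16%.
Total: 54.45% + 6.3954% + 2.38% + 25.16% = 88.3854%.
Rounded: 88.39%.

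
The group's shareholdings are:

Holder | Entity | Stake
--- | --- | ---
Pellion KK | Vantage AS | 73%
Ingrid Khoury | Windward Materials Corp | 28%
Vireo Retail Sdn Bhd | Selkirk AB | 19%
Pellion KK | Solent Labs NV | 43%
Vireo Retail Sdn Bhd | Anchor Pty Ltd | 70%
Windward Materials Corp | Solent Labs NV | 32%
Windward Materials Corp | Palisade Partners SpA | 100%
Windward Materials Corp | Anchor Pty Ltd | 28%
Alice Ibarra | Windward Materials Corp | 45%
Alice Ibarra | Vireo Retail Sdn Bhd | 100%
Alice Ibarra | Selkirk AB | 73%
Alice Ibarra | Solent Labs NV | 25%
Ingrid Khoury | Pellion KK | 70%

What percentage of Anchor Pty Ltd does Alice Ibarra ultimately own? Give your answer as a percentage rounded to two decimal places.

Alice reaches Anchor along 2 paths.
Via Windward: 45% × 28% = 12.6%.
Via Vireo: 100% × 70% = 70%.
Total: 12.6% + 70% = 82.6%.
Rounded: 82.60%.

82.60%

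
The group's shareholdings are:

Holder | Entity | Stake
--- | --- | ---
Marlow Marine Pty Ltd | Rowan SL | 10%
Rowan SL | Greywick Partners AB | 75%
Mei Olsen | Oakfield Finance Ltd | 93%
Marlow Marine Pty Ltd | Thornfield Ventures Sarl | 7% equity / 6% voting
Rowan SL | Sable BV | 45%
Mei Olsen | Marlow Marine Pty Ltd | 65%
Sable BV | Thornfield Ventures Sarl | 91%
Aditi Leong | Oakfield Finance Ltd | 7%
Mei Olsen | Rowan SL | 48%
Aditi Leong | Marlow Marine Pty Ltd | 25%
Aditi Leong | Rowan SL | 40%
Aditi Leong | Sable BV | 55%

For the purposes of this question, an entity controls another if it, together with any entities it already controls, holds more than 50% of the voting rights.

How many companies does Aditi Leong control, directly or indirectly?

2

Aditi holds 55% of Sable, so Aditi controls Sable.
Sable holds 91% of Thornfield, so Aditi controls Thornfield.
No other company's threshold is met.
Aditi controls 2 companies.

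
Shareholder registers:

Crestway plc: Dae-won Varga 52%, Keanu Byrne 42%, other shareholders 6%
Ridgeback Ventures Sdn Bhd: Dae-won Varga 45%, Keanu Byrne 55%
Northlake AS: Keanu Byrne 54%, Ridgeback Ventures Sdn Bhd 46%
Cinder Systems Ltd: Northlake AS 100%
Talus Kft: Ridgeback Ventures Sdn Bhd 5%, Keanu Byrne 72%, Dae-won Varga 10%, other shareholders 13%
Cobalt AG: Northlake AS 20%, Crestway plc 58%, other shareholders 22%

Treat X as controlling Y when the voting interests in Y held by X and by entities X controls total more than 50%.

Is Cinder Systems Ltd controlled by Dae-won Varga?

Dae-won holds 52% of Crestway, so Dae-won controls Crestway.
Crestway holds 58% of Cobalt, so Dae-won controls Cobalt.
Neither Dae-won nor any entity Dae-won controls holds any voting interest in Cinder.
So Dae-won does not control Cinder.

No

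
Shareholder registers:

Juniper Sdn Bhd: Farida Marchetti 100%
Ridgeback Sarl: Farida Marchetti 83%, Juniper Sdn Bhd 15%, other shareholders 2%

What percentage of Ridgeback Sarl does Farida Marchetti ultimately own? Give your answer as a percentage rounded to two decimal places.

98.00%

Farida reaches Ridgeback along 2 paths.
Direct stake: 83% = 83%.
Via Juniper: 100% × 15% = 15%.
Total: 83% + 15% = 98%.
Rounded: 98.00%.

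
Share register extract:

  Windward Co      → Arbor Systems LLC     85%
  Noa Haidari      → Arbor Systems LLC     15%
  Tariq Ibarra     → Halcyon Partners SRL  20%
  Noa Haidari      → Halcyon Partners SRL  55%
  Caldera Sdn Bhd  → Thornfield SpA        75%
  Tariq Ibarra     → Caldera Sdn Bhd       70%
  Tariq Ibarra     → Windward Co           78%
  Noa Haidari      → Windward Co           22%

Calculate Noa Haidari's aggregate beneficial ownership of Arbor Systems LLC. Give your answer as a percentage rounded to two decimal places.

33.70%

Noa reaches Arbor along 2 paths.
Direct stake: 15% = 15%.
Via Windward: 22% × 85% = 18.7%.
Total: 15% + 18.7% = 33.7%.
Rounded: 33.70%.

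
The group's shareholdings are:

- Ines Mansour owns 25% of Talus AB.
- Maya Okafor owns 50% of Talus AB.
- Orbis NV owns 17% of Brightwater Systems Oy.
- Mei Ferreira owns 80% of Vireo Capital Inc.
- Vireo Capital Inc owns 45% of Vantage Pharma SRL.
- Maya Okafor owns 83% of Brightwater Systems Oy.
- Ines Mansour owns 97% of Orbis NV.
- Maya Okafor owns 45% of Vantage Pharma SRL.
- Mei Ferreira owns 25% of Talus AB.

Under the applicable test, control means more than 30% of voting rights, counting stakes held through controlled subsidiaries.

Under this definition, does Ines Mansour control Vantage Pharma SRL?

No

Ines holds 97% of Orbis, so Ines controls Orbis.
Neither Ines nor any entity Ines controls holds any voting interest in Vantage.
So Ines does not control Vantage.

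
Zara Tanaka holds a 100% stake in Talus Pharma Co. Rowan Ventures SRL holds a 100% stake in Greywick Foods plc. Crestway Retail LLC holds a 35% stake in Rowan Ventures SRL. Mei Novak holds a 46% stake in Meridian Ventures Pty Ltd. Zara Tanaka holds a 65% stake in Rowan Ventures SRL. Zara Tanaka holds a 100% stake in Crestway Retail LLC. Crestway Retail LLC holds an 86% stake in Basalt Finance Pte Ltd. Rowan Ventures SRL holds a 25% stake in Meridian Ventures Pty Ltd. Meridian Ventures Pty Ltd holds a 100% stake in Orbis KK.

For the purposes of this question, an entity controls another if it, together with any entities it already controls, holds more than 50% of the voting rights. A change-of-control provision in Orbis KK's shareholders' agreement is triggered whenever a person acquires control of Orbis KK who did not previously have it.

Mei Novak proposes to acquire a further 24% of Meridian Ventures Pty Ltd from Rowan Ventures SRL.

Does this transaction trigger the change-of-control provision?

Yes

The purchase adds only to Mei's holdings (Rowan's stake shrinks), so Mei is the only person who could newly come to control Orbis.
Mei's largest direct stake is 46% in Meridian, which does not meet the threshold, so Mei controls no company.
Neither Mei nor any entity Mei controls holds any voting interest in Orbis.
So before the transaction, Mei does not control Orbis.
After the purchase, Mei's direct stake in Meridian rises to 46% + 24% = 70%, and Rowan's stake falls to 1%.
Mei holds 70% of Meridian, so Mei controls Meridian.
Meridian holds 100% of Orbis, so Mei controls Orbis.
Mei did not control Orbis before and does after, so the clause is triggered.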